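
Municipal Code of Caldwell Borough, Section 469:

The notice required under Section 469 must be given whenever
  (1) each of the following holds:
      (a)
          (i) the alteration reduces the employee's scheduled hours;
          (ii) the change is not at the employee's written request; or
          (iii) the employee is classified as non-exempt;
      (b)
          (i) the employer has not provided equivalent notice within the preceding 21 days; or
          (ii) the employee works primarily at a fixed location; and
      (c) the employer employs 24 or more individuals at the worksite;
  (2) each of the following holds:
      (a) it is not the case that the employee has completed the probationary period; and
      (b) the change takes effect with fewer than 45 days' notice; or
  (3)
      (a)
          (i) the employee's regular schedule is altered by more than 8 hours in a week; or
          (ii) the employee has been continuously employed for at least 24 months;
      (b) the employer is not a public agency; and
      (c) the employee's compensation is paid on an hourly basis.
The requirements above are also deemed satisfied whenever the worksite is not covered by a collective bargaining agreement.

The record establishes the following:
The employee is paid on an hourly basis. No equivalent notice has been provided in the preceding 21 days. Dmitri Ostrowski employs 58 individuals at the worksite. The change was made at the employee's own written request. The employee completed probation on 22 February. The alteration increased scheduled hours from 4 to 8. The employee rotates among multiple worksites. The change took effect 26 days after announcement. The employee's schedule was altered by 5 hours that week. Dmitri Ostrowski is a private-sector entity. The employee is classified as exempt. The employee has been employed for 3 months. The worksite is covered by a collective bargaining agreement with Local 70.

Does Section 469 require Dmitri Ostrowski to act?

(i) hours reduced — not met.
(ii) not employee-requested — fails.
(iii) non-exempt — fails.
(a): F OR F OR F → false.
(i) no recent notice — satisfied.
(ii) fixed location — fails.
So (b) is satisfied (T OR F).
(c) ≥ 24 at site — holds.
So (1) is not satisfied (F AND T AND T).
(a) not (past probation) — fails.
(b) < 45 days' notice — holds.
(2) = F AND T = false.
(i) schedule shift > 8h — fails.
(ii) tenure ≥ 24 mo. — not met.
(a): F OR F → false.
(b) not (public agency) — satisfied.
(c) hourly-paid — satisfied.
So (3) is not satisfied (F AND T AND T).
So Overall is not satisfied (F OR F OR F).
Exception (no CBA) — not satisfied.
Result: main false OR exception false → false.

No — not required.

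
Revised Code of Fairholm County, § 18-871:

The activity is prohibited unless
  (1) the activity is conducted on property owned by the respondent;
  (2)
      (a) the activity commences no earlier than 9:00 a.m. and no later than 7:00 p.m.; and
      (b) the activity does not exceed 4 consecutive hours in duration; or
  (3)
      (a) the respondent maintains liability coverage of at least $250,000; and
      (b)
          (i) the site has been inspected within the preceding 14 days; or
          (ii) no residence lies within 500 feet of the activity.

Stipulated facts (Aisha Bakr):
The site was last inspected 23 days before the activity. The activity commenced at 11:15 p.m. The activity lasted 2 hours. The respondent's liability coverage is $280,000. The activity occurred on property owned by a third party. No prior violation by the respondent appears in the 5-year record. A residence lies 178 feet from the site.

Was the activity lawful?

(1) own property — not met.
(a) start within hours — not satisfied.
(b) ≤ 4 hrs duration — holds.
So (2) is not satisfied (F AND T).
(a) coverage ≥ $250,000 — satisfied.
(i) site inspected — not satisfied.
(ii) no residence in 500 ft — fails.
So (b) is not satisfied (F OR F).
(3): T AND F → false.
Overall: F OR F OR F → false.

No — unlawful.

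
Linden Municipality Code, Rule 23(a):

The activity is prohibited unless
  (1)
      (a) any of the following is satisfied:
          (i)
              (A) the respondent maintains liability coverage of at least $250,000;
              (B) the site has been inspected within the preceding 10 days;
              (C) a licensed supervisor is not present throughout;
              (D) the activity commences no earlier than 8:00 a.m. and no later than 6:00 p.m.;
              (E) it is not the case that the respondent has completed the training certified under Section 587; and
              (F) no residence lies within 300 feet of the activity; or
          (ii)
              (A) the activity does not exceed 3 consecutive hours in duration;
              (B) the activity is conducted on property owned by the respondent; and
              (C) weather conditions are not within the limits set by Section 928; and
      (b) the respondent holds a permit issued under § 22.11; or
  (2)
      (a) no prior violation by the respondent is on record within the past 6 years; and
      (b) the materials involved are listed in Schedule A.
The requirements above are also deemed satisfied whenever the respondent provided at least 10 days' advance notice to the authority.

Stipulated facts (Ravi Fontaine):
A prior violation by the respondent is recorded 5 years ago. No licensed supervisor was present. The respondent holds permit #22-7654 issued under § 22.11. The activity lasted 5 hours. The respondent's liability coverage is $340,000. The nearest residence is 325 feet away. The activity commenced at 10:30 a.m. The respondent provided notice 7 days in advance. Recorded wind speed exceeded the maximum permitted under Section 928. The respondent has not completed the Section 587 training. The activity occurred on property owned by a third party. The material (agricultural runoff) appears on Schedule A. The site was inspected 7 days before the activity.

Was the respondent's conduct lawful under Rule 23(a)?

(A) coverage ≥ $250,000 — holds.
(B) site inspected — met.
(C) not (supervisor present) — met.
(D) start within hours — met.
(E) not (training certified) — met.
(F) no residence in 300 ft — holds.
So (i) is satisfied (T AND T AND T AND T AND T AND T).
(A) ≤ 3 hrs duration — not satisfied.
(B) own property — not met.
(C) not (weather ok) — holds.
So (ii) is not satisfied (F AND F AND T).
So (a) is satisfied (T OR F).
(b) holds permit — met.
So (1) is satisfied (T AND T).
(a) no prior violation — not satisfied.
(b) Schedule A material — satisfied.
(2) = F AND T = false.
Overall: T OR F → true.
Exception (≥10 days' notice) — not satisfied.
Result: main true OR exception false → true.

Yes — lawful.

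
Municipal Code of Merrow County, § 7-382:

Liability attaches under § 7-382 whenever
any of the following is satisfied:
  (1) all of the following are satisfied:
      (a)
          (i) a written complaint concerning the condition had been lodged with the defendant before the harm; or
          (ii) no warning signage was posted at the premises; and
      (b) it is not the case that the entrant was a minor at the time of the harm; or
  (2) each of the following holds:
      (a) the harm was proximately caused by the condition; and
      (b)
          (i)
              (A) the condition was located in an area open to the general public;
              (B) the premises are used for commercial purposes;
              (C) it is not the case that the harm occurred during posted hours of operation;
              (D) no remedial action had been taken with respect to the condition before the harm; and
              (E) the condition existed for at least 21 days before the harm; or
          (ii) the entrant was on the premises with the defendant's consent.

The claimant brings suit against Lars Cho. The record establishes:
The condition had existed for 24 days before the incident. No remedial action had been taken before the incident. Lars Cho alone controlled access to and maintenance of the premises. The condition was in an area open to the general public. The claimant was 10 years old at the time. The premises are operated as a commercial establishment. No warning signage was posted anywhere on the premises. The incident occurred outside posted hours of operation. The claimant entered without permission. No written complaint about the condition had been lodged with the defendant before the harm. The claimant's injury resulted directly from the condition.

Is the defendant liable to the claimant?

(i) complaint lodged — fails.
(ii) no signage posted — holds.
So (a) is satisfied (F OR T).
(b) not (entrant a minor) — fails.
(1) = T AND F = false.
(a) proximate cause — holds.
(A) public area — holds.
(B) commercial use — holds.
(C) not (during posted hours) — satisfied.
(D) no remedial action — met.
(E) condition ≥21 days old — met.
So (i) is satisfied (T AND T AND T AND T AND T).
(ii) consent to enter — fails.
(b): T OR F → true.
So (2) is satisfied (T AND T).
Overall: F OR T → true.

Yes — liable.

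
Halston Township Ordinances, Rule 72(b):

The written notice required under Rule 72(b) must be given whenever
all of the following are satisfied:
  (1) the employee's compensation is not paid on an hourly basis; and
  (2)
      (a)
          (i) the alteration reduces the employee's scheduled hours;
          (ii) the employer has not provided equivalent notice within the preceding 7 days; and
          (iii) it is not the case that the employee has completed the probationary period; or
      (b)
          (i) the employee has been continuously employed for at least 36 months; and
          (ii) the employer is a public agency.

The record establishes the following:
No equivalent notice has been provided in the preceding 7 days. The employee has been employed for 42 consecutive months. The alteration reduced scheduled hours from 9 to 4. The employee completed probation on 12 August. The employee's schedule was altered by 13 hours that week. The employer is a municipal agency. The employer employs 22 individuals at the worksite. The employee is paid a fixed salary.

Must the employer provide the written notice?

Yes — required.

(1) not (hourly-paid) — satisfied.
(i) hours reduced — satisfied.
(ii) no recent notice — holds.
(iii) not (past probation) — not met.
(a) = T AND T AND F = false.
(i) tenure ≥ 36 mo. — holds.
(ii) public agency — satisfied.
(b): T AND T → true.
(2): F OR T → true.
Overall: T AND T → true.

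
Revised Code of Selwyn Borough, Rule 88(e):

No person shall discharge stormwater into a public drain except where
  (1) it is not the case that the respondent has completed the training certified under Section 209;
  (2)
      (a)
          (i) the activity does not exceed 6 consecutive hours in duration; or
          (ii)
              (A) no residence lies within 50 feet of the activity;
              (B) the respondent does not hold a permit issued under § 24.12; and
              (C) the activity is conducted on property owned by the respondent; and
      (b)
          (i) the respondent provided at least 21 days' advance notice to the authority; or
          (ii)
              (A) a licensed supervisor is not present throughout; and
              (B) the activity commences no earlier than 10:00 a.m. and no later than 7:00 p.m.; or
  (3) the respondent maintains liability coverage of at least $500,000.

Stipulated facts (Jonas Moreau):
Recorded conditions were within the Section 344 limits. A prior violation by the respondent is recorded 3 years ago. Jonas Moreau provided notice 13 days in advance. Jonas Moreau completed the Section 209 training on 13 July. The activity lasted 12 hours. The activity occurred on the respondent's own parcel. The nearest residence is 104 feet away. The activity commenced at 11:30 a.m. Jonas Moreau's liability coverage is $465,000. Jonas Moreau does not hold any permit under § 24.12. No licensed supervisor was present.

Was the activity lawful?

(1) not (training certified) — not satisfied.
(i) ≤ 6 hrs duration — not met.
(A) no residence in 50 ft — satisfied.
(B) not (holds permit) — holds.
(C) own property — satisfied.
(ii): T AND T AND T → true.
(a): F OR T → true.
(i) ≥21 days' notice — not satisfied.
(A) not (supervisor present) — met.
(B) start within hours — satisfied.
(ii): T AND T → true.
(b): F OR T → true.
(2): T AND T → true.
(3) coverage ≥ $500,000 — fails.
Overall = F OR T OR F = true.

Yes — lawful.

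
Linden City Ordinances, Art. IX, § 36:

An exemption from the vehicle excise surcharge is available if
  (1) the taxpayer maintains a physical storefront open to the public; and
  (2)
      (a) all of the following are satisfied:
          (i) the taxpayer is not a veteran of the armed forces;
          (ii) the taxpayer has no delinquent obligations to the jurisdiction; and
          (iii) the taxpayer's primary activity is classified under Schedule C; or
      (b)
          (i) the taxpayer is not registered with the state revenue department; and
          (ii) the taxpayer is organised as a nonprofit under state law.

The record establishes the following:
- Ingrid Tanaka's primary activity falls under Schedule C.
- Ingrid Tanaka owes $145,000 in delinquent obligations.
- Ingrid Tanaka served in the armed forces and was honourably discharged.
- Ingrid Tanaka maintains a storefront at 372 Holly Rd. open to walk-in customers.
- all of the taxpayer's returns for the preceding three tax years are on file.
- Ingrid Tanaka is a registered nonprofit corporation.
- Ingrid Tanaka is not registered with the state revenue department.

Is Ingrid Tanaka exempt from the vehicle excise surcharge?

Yes — exempt.

(1) has storefront — met.
(i) not (veteran) — fails.
(ii) no delinquency — not met.
(iii) Schedule C activity — satisfied.
So (a) is not satisfied (F AND F AND T).
(i) not (state-registered) — satisfied.
(ii) nonprofit — met.
(b) = T AND T = true.
So (2) is satisfied (F OR T).
So Overall is satisfied (T AND T).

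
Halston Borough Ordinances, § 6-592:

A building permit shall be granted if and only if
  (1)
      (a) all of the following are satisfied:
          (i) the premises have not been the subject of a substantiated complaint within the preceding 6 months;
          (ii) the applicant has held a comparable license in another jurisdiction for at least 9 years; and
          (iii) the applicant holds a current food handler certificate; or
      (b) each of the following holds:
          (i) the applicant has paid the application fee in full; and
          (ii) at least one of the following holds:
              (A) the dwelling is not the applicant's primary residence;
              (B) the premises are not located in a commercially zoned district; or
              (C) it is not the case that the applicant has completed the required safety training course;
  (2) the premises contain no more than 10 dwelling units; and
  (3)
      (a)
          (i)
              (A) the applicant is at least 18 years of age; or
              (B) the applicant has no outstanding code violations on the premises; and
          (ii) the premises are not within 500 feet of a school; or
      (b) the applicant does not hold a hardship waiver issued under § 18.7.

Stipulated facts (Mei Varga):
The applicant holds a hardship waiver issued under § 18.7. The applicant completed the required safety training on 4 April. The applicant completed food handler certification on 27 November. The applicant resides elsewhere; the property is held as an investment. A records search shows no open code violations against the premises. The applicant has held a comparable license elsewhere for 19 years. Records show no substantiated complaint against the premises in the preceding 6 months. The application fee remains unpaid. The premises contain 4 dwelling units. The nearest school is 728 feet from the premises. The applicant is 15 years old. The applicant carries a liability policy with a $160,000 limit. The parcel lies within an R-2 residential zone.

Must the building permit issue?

Yes — granted.

(i) no complaint in 6 mo. — holds.
(ii) prior license ≥ 9 yr — met.
(iii) food handler cert. — satisfied.
(a) = T AND T AND T = true.
(i) fee paid — not met.
(A) not (primary residence) — met.
(B) not (commercially zoned) — met.
(C) not (safety training) — not satisfied.
(ii): T OR T OR F → true.
(b) = F AND T = false.
(1): T OR F → true.
(2) ≤ 10 units — holds.
(A) age ≥ 18 — not met.
(B) no code violations — satisfied.
(i) = F OR T = true.
(ii) ≥500 ft from school — holds.
(a) = T AND T = true.
(b) not (hardship waiver) — not met.
(3) = T OR F = true.
Overall: T AND T AND T → true.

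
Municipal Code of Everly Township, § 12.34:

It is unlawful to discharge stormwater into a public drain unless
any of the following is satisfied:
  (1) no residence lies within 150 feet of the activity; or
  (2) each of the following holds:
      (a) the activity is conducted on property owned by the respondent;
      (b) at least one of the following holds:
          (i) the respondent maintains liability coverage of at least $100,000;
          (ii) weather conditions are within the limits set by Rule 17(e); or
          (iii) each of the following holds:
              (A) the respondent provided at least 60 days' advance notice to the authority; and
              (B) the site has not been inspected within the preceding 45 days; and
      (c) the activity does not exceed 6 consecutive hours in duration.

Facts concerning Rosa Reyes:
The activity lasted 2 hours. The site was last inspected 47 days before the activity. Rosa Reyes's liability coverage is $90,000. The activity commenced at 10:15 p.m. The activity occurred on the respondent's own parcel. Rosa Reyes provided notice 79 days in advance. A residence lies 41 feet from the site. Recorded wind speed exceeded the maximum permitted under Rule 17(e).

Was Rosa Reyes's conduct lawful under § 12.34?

(1) no residence in 150 ft — not satisfied.
(a) own property — met.
(i) coverage ≥ $100,000 — fails.
(ii) weather ok — not satisfied.
(A) ≥60 days' notice — holds.
(B) not (site inspected) — met.
(iii) = T AND T = true.
(b): F OR F OR T → true.
(c) ≤ 6 hrs duration — holds.
(2): T AND T AND T → true.
So Overall is satisfied (F OR T).

Yes — lawful.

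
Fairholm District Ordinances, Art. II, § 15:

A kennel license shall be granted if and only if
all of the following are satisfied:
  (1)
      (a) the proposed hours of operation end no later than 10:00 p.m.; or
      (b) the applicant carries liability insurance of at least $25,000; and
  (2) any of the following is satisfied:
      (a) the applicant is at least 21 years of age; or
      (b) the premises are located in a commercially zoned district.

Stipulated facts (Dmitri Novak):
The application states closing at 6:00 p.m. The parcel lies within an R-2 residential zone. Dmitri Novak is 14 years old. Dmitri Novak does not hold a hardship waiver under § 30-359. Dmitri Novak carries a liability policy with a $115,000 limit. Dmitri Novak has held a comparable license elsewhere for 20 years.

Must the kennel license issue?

No — denied.

(a) closes by 10 p.m. — met.
(b) insurance ≥ $25,000 — met.
(1): T OR T → true.
(a) age ≥ 21 — fails.
(b) commercially zoned — not met.
(2): F OR F → false.
So Overall is not satisfied (T AND F).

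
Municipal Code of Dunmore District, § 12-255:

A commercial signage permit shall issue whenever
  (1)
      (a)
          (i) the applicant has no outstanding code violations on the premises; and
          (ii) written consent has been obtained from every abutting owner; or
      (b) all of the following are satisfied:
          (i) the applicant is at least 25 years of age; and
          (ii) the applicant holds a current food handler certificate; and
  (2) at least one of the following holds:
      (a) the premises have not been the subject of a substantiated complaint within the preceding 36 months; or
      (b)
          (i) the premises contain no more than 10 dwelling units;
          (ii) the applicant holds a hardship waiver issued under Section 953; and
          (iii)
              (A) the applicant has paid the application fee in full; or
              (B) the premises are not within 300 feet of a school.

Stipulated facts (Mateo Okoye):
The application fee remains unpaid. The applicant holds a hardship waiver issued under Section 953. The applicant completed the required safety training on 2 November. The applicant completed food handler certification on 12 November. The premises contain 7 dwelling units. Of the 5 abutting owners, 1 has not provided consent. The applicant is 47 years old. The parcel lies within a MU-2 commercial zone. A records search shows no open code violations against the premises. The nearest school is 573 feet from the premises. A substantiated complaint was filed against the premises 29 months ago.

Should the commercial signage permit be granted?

Yes — granted.

(i) no code violations — met.
(ii) all abutters consent — not satisfied.
(a): T AND F → false.
(i) age ≥ 25 — holds.
(ii) food handler cert. — satisfied.
(b): T AND T → true.
(1) = F OR T = true.
(a) no complaint in 36 mo. — not satisfied.
(i) ≤ 10 units — satisfied.
(ii) hardship waiver — holds.
(A) fee paid — not met.
(B) ≥300 ft from school — met.
(iii): F OR T → true.
(b): T AND T AND T → true.
So (2) is satisfied (F OR T).
Overall = T AND T = true.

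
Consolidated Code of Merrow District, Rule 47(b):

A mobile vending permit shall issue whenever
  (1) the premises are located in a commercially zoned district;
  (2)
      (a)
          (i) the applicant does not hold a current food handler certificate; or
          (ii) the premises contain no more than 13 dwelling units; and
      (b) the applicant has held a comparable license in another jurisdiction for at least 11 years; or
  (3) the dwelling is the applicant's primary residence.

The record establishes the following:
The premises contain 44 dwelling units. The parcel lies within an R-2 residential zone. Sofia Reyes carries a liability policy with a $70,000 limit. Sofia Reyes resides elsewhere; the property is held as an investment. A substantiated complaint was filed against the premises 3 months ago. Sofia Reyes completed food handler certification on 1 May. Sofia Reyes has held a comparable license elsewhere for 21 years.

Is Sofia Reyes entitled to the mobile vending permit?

(1) commercially zoned — not satisfied.
(i) not (food handler cert.) — fails.
(ii) ≤ 13 units — not satisfied.
(a): F OR F → false.
(b) prior license ≥ 11 yr — holds.
(2): F AND T → false.
(3) primary residence — fails.
So Overall is not satisfied (F OR F OR F).

No — denied.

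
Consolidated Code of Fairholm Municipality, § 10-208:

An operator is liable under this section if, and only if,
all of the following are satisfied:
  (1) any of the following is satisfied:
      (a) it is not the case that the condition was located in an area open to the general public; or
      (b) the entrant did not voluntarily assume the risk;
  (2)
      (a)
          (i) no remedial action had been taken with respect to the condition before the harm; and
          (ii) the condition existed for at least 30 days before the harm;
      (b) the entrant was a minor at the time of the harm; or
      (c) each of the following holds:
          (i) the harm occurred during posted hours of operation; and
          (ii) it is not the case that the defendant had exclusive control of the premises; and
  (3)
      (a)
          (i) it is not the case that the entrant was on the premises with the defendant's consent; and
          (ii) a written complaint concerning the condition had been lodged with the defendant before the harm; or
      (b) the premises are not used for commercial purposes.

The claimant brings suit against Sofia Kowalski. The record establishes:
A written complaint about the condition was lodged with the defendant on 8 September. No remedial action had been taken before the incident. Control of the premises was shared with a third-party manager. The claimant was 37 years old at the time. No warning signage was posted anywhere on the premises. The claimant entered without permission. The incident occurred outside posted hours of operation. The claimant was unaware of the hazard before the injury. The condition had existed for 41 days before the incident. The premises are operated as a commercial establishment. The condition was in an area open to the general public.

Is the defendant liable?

Yes — liable.

(a) not (public area) — fails.
(b) no assumed risk — holds.
So (1) is satisfied (F OR T).
(i) no remedial action — met.
(ii) condition ≥30 days old — met.
(a): T AND T → true.
(b) entrant a minor — not satisfied.
(i) during posted hours — not met.
(ii) not (exclusive control) — met.
(c): F AND T → false.
(2): T OR F OR F → true.
(i) not (consent to enter) — satisfied.
(ii) complaint lodged — met.
(a) = T AND T = true.
(b) not (commercial use) — fails.
So (3) is satisfied (T OR F).
So Overall is satisfied (T AND T AND T).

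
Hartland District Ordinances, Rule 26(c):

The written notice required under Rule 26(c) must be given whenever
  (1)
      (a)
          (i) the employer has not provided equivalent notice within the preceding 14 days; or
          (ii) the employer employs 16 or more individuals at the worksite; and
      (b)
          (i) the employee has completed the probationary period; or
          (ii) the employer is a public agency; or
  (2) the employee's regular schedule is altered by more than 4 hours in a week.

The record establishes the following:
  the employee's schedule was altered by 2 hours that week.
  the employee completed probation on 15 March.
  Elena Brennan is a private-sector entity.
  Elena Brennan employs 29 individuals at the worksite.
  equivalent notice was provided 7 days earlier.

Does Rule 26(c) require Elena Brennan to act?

(i) no recent notice — not met.
(ii) ≥ 16 at site — satisfied.
(a) = F OR T = true.
(i) past probation — satisfied.
(ii) public agency — not met.
(b): T OR F → true.
So (1) is satisfied (T AND T).
(2) schedule shift > 4h — not satisfied.
Overall = T OR F = true.

Yes — required.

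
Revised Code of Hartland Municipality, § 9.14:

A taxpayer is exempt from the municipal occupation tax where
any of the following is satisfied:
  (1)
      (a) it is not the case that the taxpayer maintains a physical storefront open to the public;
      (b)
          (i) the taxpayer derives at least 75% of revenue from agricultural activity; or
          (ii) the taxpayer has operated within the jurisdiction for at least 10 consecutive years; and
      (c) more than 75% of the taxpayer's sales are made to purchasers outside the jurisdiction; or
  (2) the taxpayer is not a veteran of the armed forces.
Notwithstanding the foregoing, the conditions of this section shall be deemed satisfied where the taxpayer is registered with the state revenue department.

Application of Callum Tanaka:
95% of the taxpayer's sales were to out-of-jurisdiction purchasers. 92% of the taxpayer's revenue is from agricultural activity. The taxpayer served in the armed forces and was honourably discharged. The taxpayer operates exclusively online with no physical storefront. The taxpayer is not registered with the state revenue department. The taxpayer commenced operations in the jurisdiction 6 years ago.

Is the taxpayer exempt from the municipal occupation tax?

Yes — exempt.

(a) not (has storefront) — holds.
(i) ≥75% agricultural — holds.
(ii) ≥ 10 yrs in jurisdiction — not satisfied.
(b) = T OR F = true.
(c) >75% out-of-jur. sales — satisfied.
(1) = T AND T AND T = true.
(2) not (veteran) — fails.
Overall: T OR F → true.
Exception (state-registered) — not satisfied.
Result: main true OR exception false → true.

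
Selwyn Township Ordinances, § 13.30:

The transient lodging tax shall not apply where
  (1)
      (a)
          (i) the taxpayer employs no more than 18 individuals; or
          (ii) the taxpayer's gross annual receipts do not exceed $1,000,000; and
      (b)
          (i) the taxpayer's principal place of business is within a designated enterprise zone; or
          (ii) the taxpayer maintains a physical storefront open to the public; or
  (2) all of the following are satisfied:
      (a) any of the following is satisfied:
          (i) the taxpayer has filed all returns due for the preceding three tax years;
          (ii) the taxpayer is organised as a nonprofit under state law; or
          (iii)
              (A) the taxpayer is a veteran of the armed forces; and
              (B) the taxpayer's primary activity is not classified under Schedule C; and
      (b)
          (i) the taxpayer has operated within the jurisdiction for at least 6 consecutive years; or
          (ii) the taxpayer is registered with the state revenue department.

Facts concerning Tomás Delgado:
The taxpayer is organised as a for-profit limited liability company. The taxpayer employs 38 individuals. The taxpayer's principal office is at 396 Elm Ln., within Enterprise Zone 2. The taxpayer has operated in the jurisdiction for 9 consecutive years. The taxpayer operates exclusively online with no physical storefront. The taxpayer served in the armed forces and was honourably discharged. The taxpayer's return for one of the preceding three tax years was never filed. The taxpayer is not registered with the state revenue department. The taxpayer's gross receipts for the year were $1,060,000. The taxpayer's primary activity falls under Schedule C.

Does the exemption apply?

No — not exempt.

(i) ≤ 18 employees — not satisfied.
(ii) receipts ≤ $1,000,000 — not met.
So (a) is not satisfied (F OR F).
(i) in enterprise zone — satisfied.
(ii) has storefront — not met.
(b): T OR F → true.
(1): F AND T → false.
(i) returns current — fails.
(ii) nonprofit — fails.
(A) veteran — satisfied.
(B) not (Schedule C activity) — not met.
(iii) = T AND F = false.
So (a) is not satisfied (F OR F OR F).
(i) ≥ 6 yrs in jurisdiction — satisfied.
(ii) state-registered — not satisfied.
So (b) is satisfied (T OR F).
(2): F AND T → false.
Overall = F OR F = false.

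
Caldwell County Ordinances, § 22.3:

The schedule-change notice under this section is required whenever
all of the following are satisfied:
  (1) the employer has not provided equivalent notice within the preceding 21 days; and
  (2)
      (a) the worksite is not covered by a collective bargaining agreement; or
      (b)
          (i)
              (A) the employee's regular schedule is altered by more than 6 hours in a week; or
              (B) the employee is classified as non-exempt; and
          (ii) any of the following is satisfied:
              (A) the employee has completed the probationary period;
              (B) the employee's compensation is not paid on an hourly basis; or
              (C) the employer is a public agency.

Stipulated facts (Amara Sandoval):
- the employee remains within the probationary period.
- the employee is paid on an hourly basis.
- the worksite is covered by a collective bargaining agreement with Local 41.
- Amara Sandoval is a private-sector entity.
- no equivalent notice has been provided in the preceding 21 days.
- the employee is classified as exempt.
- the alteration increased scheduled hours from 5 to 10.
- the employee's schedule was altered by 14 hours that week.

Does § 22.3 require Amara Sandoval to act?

(1) no recent notice — satisfied.
(a) no CBA — fails.
(A) schedule shift > 6h — satisfied.
(B) non-exempt — fails.
So (i) is satisfied (T OR F).
(A) past probation — not satisfied.
(B) not (hourly-paid) — not met.
(C) public agency — not satisfied.
(ii): F OR F OR F → false.
(b) = T AND F = false.
(2): F OR F → false.
Overall: T AND F → false.

No — not required.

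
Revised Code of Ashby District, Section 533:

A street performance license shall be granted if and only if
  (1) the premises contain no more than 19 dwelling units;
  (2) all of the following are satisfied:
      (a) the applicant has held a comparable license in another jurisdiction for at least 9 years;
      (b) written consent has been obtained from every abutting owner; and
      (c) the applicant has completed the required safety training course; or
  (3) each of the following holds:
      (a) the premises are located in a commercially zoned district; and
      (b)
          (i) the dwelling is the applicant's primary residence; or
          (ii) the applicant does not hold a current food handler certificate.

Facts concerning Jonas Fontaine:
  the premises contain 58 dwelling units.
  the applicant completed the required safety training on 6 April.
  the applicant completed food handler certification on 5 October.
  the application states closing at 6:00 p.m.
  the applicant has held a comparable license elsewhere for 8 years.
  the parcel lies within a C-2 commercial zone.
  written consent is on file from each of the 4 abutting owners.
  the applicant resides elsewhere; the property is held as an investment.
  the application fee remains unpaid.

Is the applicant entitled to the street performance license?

No — denied.

(1) ≤ 19 units — not satisfied.
(a) prior license ≥ 9 yr — not satisfied.
(b) all abutters consent — met.
(c) safety training — satisfied.
(2) = F AND T AND T = false.
(a) commercially zoned — met.
(i) primary residence — not met.
(ii) not (food handler cert.) — not met.
(b) = F OR F = false.
So (3) is not satisfied (T AND F).
So Overall is not satisfied (F OR F OR F).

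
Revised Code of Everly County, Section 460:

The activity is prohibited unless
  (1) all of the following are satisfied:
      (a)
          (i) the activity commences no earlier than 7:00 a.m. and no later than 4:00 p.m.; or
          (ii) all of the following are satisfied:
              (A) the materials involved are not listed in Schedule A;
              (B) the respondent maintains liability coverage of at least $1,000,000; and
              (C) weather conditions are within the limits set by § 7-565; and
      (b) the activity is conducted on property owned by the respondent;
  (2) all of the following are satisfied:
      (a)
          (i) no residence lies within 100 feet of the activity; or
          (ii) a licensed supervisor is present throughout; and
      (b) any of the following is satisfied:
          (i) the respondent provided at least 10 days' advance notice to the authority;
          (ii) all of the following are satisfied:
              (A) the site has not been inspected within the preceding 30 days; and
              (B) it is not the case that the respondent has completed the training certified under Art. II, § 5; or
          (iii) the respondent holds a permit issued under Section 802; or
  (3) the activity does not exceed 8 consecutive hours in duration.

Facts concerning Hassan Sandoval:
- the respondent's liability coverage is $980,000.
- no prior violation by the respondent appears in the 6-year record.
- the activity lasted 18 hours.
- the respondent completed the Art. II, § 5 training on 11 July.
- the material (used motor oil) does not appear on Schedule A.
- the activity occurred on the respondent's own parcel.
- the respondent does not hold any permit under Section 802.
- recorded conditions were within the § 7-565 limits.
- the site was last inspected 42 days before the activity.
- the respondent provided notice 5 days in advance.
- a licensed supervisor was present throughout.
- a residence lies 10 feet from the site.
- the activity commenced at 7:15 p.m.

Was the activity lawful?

(i) start within hours — not met.
(A) not (Schedule A material) — satisfied.
(B) coverage ≥ $1,000,000 — fails.
(C) weather ok — satisfied.
(ii) = T AND F AND T = false.
(a) = F OR F = false.
(b) own property — holds.
(1): F AND T → false.
(i) no residence in 100 ft — not met.
(ii) supervisor present — satisfied.
(a): F OR T → true.
(i) ≥10 days' notice — not met.
(A) not (site inspected) — satisfied.
(B) not (training certified) — not satisfied.
(ii) = T AND F = false.
(iii) holds permit — not satisfied.
(b) = F OR F OR F = false.
So (2) is not satisfied (T AND F).
(3) ≤ 8 hrs duration — not met.
Overall = F OR F OR F = false.

No — unlawful.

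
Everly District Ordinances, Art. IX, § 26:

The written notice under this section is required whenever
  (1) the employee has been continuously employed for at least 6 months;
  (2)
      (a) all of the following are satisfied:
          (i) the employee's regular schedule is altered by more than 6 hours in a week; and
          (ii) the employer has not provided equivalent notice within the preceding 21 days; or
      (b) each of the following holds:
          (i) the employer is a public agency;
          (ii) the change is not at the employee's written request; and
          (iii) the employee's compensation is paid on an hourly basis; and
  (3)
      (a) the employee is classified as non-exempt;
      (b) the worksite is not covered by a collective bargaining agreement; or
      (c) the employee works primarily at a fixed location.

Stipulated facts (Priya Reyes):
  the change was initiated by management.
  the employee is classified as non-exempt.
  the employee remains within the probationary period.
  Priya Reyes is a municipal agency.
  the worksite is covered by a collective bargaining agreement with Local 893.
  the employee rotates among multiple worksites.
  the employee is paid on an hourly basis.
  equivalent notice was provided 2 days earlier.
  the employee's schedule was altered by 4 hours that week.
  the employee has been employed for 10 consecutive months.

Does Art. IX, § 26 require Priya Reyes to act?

(1) tenure ≥ 6 mo. — satisfied.
(i) schedule shift > 6h — fails.
(ii) no recent notice — not met.
So (a) is not satisfied (F AND F).
(i) public agency — satisfied.
(ii) not employee-requested — met.
(iii) hourly-paid — met.
(b) = T AND T AND T = true.
(2) = F OR T = true.
(a) non-exempt — holds.
(b) no CBA — not met.
(c) fixed location — not satisfied.
So (3) is satisfied (T OR F OR F).
Overall: T AND T AND T → true.

Yes — required.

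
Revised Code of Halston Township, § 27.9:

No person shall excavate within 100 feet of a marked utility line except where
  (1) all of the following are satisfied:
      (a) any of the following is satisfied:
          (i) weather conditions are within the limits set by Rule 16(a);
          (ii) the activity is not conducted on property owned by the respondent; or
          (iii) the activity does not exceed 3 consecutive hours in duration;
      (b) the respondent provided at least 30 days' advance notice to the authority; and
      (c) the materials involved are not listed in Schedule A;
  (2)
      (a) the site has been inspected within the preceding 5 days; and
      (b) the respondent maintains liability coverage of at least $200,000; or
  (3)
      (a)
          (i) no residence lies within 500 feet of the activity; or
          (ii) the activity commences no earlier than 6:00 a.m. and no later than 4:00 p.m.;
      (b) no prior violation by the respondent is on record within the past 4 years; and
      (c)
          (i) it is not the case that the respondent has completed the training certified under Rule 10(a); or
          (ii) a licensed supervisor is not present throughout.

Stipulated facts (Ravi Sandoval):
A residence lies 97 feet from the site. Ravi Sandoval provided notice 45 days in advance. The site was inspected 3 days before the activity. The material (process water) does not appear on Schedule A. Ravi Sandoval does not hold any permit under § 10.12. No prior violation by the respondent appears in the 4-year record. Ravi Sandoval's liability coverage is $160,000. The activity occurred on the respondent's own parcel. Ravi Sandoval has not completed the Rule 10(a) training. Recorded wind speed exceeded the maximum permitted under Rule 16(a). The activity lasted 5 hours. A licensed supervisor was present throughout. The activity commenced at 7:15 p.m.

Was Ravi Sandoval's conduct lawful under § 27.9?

(i) weather ok — not satisfied.
(ii) not (own property) — not satisfied.
(iii) ≤ 3 hrs duration — fails.
So (a) is not satisfied (F OR F OR F).
(b) ≥30 days' notice — satisfied.
(c) not (Schedule A material) — satisfied.
(1) = F AND T AND T = false.
(a) site inspected — met.
(b) coverage ≥ $200,000 — fails.
(2): T AND F → false.
(i) no residence in 500 ft — not met.
(ii) start within hours — fails.
So (a) is not satisfied (F OR F).
(b) no prior violation — satisfied.
(i) not (training certified) — holds.
(ii) not (supervisor present) — fails.
(c) = T OR F = true.
So (3) is not satisfied (F AND T AND T).
So Overall is not satisfied (F OR F OR F).

No — unlawful.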